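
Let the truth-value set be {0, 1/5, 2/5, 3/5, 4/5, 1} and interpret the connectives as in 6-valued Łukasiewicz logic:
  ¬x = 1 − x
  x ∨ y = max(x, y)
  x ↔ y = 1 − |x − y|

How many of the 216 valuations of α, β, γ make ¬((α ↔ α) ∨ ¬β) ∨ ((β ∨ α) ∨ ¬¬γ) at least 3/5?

189

value 1: 91 assignments (counts)
value 4/5: 61 assignments (counts)
value 3/5: 37 assignments (counts)
value 2/5: 19 assignments
value 1/5: 7 assignments
value 0: 1 assignment
So 189 of the 216 assignments meet the threshold.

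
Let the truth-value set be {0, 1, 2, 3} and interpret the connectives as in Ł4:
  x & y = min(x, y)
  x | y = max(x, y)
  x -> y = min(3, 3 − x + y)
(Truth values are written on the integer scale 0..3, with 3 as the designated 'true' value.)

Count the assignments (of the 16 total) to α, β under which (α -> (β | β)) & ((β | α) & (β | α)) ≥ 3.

α = 0, β = 0 ↦ 0  <
α = 0, β = 1 ↦ 1  <
α = 0, β = 2 ↦ 2  <
α = 0, β = 3 ↦ 3  ≥
α = 1, β = 0 ↦ 1  <
α = 1, β = 1 ↦ 1  <
α = 1, β = 2 ↦ 2  <
α = 1, β = 3 ↦ 3  ≥
α = 2, β = 0 ↦ 1  <
α = 2, β = 1 ↦ 2  <
α = 2, β = 2 ↦ 2  <
α = 2, β = 3 ↦ 3  ≥
α = 3, β = 0 ↦ 0  <
α = 3, β = 1 ↦ 1  <
α = 3, β = 2 ↦ 2  <
α = 3, β = 3 ↦ 3  ≥
So 4 of the 16 assignments meet the threshold.

4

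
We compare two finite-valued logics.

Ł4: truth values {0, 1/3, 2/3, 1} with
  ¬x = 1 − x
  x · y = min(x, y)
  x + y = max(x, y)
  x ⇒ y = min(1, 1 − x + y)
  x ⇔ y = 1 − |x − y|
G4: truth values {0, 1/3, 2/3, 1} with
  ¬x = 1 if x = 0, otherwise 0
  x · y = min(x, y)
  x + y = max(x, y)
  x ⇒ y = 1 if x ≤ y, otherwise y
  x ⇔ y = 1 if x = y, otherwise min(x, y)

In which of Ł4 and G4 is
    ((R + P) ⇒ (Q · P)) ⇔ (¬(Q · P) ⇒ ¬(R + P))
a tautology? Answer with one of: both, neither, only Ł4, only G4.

In Ł4: every assignment gives 1 — tautology.
In G4: at P = 1/3, Q = 1/3, R = 2/3 the value is 1/3 — not a tautology.

only Ł4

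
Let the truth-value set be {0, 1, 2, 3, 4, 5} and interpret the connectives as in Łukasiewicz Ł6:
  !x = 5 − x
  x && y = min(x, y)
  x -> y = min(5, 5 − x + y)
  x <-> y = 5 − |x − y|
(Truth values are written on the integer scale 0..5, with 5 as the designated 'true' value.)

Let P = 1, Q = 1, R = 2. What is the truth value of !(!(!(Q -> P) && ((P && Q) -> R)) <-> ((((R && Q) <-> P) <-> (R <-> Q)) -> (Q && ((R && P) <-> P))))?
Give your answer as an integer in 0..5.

Q -> P = 1 -> 1 = 5
!(Q -> P) = !5 = 0
P && Q = 1 && 1 = 1
(P && Q) -> R = 1 -> 2 = 5
!(Q -> P) && ((P && Q) -> R) = 0 && 5 = 0
!(!(Q -> P) && ((P && Q) -> R)) = !0 = 5
R && Q = 2 && 1 = 1
(R && Q) <-> P = 1 <-> 1 = 5
R <-> Q = 2 <-> 1 = 4
((R && Q) <-> P) <-> (R <-> Q) = 5 <-> 4 = 4
R && P = 2 && 1 = 1
(R && P) <-> P = 1 <-> 1 = 5
Q && ((R && P) <-> P) = 1 && 5 = 1
(((R && Q) <-> P) <-> (R <-> Q)) -> (Q && ((R && P) <-> P)) = 4 -> 1 = 2
!(!(Q -> P) && ((P && Q) -> R)) <-> ((((R && Q) <-> P) <-> (R <-> Q)) -> (Q && ((R && P) <-> P))) = 5 <-> 2 = 2
!(!(!(Q -> P) && ((P && Q) -> R)) <-> ((((R && Q) <-> P) <-> (R <-> Q)) -> (Q && ((R && P) <-> P)))) = !2 = 3

3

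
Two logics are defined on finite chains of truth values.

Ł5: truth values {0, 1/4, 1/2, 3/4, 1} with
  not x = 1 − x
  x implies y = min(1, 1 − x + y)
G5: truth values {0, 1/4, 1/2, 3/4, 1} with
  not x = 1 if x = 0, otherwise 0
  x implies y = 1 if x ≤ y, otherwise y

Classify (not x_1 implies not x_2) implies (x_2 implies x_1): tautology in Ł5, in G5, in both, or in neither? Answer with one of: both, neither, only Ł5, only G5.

only Ł5

In Ł5: every assignment gives 1 — tautology.
In G5: at x_1 = 1/4, x_2 = 1/2 the value is 1/4 — not a tautology.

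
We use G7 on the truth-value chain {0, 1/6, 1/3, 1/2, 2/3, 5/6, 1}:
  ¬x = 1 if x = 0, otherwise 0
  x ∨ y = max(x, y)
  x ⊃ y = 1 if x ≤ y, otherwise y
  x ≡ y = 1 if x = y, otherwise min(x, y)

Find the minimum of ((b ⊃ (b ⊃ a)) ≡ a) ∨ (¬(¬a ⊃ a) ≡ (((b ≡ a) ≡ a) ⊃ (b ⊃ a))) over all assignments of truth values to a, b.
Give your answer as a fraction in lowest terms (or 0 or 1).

1/6

Take a = 1/6, b = 0:
b ⊃ a = 0 ⊃ 1/6 = 1
b ⊃ (b ⊃ a) = 0 ⊃ 1 = 1
(b ⊃ (b ⊃ a)) ≡ a = 1 ≡ 1/6 = 1/6
¬a = ¬1/6 = 0
¬a ⊃ a = 0 ⊃ 1/6 = 1
¬(¬a ⊃ a) = ¬1 = 0
b ≡ a = 0 ≡ 1/6 = 0
(b ≡ a) ≡ a = 0 ≡ 1/6 = 0
b ⊃ a = 0 ⊃ 1/6 = 1
((b ≡ a) ≡ a) ⊃ (b ⊃ a) = 0 ⊃ 1 = 1
¬(¬a ⊃ a) ≡ (((b ≡ a) ≡ a) ⊃ (b ⊃ a)) = 0 ≡ 1 = 0
((b ⊃ (b ⊃ a)) ≡ a) ∨ (¬(¬a ⊃ a) ≡ (((b ≡ a) ≡ a) ⊃ (b ⊃ a))) = 1/6 ∨ 0 = 1/6
No assignment yields a value below 1/6, so this is the minimum.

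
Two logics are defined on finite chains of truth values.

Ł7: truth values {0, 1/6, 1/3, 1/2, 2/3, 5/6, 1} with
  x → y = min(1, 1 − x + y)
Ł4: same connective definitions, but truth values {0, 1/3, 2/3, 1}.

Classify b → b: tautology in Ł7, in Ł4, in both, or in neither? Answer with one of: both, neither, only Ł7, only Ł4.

both

In Ł7: every assignment gives 1 — tautology.
In Ł4: every assignment gives 1 — tautology.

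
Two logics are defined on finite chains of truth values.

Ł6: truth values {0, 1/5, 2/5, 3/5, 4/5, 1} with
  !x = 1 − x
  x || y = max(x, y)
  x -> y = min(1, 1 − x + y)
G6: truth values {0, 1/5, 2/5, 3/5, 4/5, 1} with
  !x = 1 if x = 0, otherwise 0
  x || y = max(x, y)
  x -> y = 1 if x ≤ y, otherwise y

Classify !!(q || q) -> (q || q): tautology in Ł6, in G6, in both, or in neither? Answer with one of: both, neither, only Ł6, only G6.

only Ł6

In Ł6: every assignment gives 1 — tautology.
In G6: at q = 1/5 the value is 1/5 — not a tautology.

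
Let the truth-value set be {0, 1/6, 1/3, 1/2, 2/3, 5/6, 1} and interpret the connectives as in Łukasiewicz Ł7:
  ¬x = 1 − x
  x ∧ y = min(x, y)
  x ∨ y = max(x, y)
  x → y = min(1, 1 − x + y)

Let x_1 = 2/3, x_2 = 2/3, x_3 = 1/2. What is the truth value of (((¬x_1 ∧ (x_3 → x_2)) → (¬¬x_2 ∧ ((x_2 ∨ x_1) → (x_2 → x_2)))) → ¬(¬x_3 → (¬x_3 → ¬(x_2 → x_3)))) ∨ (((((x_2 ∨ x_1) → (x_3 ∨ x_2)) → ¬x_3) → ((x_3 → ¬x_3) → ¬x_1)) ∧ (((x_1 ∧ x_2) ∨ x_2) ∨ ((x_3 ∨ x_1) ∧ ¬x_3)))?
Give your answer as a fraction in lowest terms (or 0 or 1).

2/3

¬x_1 = ¬2/3 = 1/3
x_3 → x_2 = 1/2 → 2/3 = 1
¬x_1 ∧ (x_3 → x_2) = 1/3 ∧ 1 = 1/3
¬x_2 = ¬2/3 = 1/3
¬¬x_2 = ¬1/3 = 2/3
x_2 ∨ x_1 = 2/3 ∨ 2/3 = 2/3
x_2 → x_2 = 2/3 → 2/3 = 1
(x_2 ∨ x_1) → (x_2 → x_2) = 2/3 → 1 = 1
¬¬x_2 ∧ ((x_2 ∨ x_1) → (x_2 → x_2)) = 2/3 ∧ 1 = 2/3
(¬x_1 ∧ (x_3 → x_2)) → (¬¬x_2 ∧ ((x_2 ∨ x_1) → (x_2 → x_2))) = 1/3 → 2/3 = 1
¬x_3 = ¬1/2 = 1/2
¬x_3 = ¬1/2 = 1/2
x_2 → x_3 = 2/3 → 1/2 = 5/6
¬(x_2 → x_3) = ¬5/6 = 1/6
¬x_3 → ¬(x_2 → x_3) = 1/2 → 1/6 = 2/3
¬x_3 → (¬x_3 → ¬(x_2 → x_3)) = 1/2 → 2/3 = 1
¬(¬x_3 → (¬x_3 → ¬(x_2 → x_3))) = ¬1 = 0
((¬x_1 ∧ (x_3 → x_2)) → (¬¬x_2 ∧ ((x_2 ∨ x_1) → (x_2 → x_2)))) → ¬(¬x_3 → (¬x_3 → ¬(x_2 → x_3))) = 1 → 0 = 0
x_2 ∨ x_1 = 2/3 ∨ 2/3 = 2/3
x_3 ∨ x_2 = 1/2 ∨ 2/3 = 2/3
(x_2 ∨ x_1) → (x_3 ∨ x_2) = 2/3 → 2/3 = 1
¬x_3 = ¬1/2 = 1/2
((x_2 ∨ x_1) → (x_3 ∨ x_2)) → ¬x_3 = 1 → 1/2 = 1/2
¬x_3 = ¬1/2 = 1/2
x_3 → ¬x_3 = 1/2 → 1/2 = 1
¬x_1 = ¬2/3 = 1/3
(x_3 → ¬x_3) → ¬x_1 = 1 → 1/3 = 1/3
(((x_2 ∨ x_1) → (x_3 ∨ x_2)) → ¬x_3) → ((x_3 → ¬x_3) → ¬x_1) = 1/2 → 1/3 = 5/6
x_1 ∧ x_2 = 2/3 ∧ 2/3 = 2/3
(x_1 ∧ x_2) ∨ x_2 = 2/3 ∨ 2/3 = 2/3
x_3 ∨ x_1 = 1/2 ∨ 2/3 = 2/3
¬x_3 = ¬1/2 = 1/2
(x_3 ∨ x_1) ∧ ¬x_3 = 2/3 ∧ 1/2 = 1/2
((x_1 ∧ x_2) ∨ x_2) ∨ ((x_3 ∨ x_1) ∧ ¬x_3) = 2/3 ∨ 1/2 = 2/3
((((x_2 ∨ x_1) → (x_3 ∨ x_2)) → ¬x_3) → ((x_3 → ¬x_3) → ¬x_1)) ∧ (((x_1 ∧ x_2) ∨ x_2) ∨ ((x_3 ∨ x_1) ∧ ¬x_3)) = 5/6 ∧ 2/3 = 2/3
(((¬x_1 ∧ (x_3 → x_2)) → (¬¬x_2 ∧ ((x_2 ∨ x_1) → (x_2 → x_2)))) → ¬(¬x_3 → (¬x_3 → ¬(x_2 → x_3)))) ∨ (((((x_2 ∨ x_1) → (x_3 ∨ x_2)) → ¬x_3) → ((x_3 → ¬x_3) → ¬x_1)) ∧ (((x_1 ∧ x_2) ∨ x_2) ∨ ((x_3 ∨ x_1) ∧ ¬x_3))) = 0 ∨ 2/3 = 2/3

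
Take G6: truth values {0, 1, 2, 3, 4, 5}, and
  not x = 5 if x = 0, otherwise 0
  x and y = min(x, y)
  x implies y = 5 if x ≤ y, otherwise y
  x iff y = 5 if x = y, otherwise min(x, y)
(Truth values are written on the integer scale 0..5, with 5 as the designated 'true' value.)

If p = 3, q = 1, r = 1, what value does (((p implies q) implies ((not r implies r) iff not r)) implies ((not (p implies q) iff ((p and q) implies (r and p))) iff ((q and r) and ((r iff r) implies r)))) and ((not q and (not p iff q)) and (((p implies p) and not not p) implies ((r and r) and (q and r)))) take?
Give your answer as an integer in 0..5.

p implies q = 3 implies 1 = 1
not r = not 1 = 0
not r implies r = 0 implies 1 = 5
not r = not 1 = 0
(not r implies r) iff not r = 5 iff 0 = 0
(p implies q) implies ((not r implies r) iff not r) = 1 implies 0 = 0
p implies q = 3 implies 1 = 1
not (p implies q) = not 1 = 0
p and q = 3 and 1 = 1
r and p = 1 and 3 = 1
(p and q) implies (r and p) = 1 implies 1 = 5
not (p implies q) iff ((p and q) implies (r and p)) = 0 iff 5 = 0
q and r = 1 and 1 = 1
r iff r = 1 iff 1 = 5
(r iff r) implies r = 5 implies 1 = 1
(q and r) and ((r iff r) implies r) = 1 and 1 = 1
(not (p implies q) iff ((p and q) implies (r and p))) iff ((q and r) and ((r iff r) implies r)) = 0 iff 1 = 0
((p implies q) implies ((not r implies r) iff not r)) implies ((not (p implies q) iff ((p and q) implies (r and p))) iff ((q and r) and ((r iff r) implies r))) = 0 implies 0 = 5
not q = not 1 = 0
not p = not 3 = 0
not p iff q = 0 iff 1 = 0
not q and (not p iff q) = 0 and 0 = 0
p implies p = 3 implies 3 = 5
not p = not 3 = 0
not not p = not 0 = 5
(p implies p) and not not p = 5 and 5 = 5
r and r = 1 and 1 = 1
q and r = 1 and 1 = 1
(r and r) and (q and r) = 1 and 1 = 1
((p implies p) and not not p) implies ((r and r) and (q and r)) = 5 implies 1 = 1
(not q and (not p iff q)) and (((p implies p) and not not p) implies ((r and r) and (q and r))) = 0 and 1 = 0
(((p implies q) implies ((not r implies r) iff not r)) implies ((not (p implies q) iff ((p and q) implies (r and p))) iff ((q and r) and ((r iff r) implies r)))) and ((not q and (not p iff q)) and (((p implies p) and not not p) implies ((r and r) and (q and r)))) = 5 and 0 = 0

0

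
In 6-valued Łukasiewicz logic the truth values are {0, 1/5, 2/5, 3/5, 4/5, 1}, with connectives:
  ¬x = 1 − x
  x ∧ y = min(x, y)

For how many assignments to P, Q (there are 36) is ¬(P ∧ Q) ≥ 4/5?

value 1: 11 assignments (counts)
value 4/5: 9 assignments (counts)
value 3/5: 7 assignments
value 2/5: 5 assignments
value 1/5: 3 assignments
value 0: 1 assignment
So 20 of the 36 assignments meet the threshold.

20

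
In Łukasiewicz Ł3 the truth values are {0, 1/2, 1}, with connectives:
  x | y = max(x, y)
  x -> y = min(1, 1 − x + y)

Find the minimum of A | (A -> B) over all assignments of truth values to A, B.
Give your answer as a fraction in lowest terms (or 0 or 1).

Take A = 1/2, B = 0:
A -> B = 1/2 -> 0 = 1/2
A | (A -> B) = 1/2 | 1/2 = 1/2
No assignment yields a value below 1/2, so this is the minimum.

1/2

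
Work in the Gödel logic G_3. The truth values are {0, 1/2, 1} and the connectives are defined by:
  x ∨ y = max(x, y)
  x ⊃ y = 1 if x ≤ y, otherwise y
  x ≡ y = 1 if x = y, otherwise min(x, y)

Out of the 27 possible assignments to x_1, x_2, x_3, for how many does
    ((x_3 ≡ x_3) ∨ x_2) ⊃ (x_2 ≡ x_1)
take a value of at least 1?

value 1: 9 assignments (counts)
value 1/2: 6 assignments
value 0: 12 assignments
So 9 of the 27 assignments meet the threshold.

9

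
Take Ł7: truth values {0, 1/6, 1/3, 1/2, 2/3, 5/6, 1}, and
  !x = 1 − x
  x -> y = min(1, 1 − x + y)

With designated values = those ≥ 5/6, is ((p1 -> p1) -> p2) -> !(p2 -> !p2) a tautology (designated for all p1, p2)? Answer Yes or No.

Counterexample: take p1 = 0, p2 = 1/3.
p1 -> p1 = 0 -> 0 = 1
(p1 -> p1) -> p2 = 1 -> 1/3 = 1/3
!p2 = !1/3 = 2/3
p2 -> !p2 = 1/3 -> 2/3 = 1
!(p2 -> !p2) = !1 = 0
((p1 -> p1) -> p2) -> !(p2 -> !p2) = 1/3 -> 0 = 2/3
This gives 2/3, which is below 5/6.

No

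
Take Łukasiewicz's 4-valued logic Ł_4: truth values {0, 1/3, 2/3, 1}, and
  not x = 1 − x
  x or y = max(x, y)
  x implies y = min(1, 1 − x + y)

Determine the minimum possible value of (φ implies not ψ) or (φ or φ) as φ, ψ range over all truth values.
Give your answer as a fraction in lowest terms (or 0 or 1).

Take φ = 1/3, ψ = 1:
not ψ = not 1 = 0
φ implies not ψ = 1/3 implies 0 = 2/3
φ or φ = 1/3 or 1/3 = 1/3
(φ implies not ψ) or (φ or φ) = 2/3 or 1/3 = 2/3
No assignment yields a value below 2/3, so this is the minimum.

2/3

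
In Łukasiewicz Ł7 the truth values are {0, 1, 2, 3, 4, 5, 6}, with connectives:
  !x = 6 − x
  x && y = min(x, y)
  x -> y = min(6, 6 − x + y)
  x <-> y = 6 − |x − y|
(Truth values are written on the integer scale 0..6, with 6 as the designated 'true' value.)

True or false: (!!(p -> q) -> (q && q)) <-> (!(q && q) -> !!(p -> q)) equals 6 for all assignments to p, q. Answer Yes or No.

No

Counterexample: take p = 0, q = 0.
p -> q = 0 -> 0 = 6
!(p -> q) = !6 = 0
!!(p -> q) = !0 = 6
q && q = 0 && 0 = 0
!!(p -> q) -> (q && q) = 6 -> 0 = 0
q && q = 0 && 0 = 0
!(q && q) = !0 = 6
p -> q = 0 -> 0 = 6
!(p -> q) = !6 = 0
!!(p -> q) = !0 = 6
!(q && q) -> !!(p -> q) = 6 -> 6 = 6
(!!(p -> q) -> (q && q)) <-> (!(q && q) -> !!(p -> q)) = 0 <-> 6 = 0
This gives 0 ≠ 6.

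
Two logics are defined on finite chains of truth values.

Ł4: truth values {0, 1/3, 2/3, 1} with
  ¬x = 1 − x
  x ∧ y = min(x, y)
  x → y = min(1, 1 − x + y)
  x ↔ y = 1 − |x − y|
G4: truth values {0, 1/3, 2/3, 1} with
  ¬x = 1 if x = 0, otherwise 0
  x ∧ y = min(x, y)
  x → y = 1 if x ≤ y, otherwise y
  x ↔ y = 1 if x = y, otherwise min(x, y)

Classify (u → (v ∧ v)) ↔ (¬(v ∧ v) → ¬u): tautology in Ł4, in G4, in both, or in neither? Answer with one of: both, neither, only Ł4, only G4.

only Ł4

In Ł4: every assignment gives 1 — tautology.
In G4: at u = 2/3, v = 1/3 the value is 1/3 — not a tautology.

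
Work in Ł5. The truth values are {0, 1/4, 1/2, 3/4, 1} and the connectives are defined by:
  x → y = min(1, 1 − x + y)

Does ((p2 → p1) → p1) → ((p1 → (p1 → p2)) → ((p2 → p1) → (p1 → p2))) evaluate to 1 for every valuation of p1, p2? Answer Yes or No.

Yes

At p1 = 1, p2 = 1/4, for instance:
p2 → p1 = 1/4 → 1 = 1
(p2 → p1) → p1 = 1 → 1 = 1
p1 → p2 = 1 → 1/4 = 1/4
p1 → (p1 → p2) = 1 → 1/4 = 1/4
(p2 → p1) → (p1 → p2) = 1 → 1/4 = 1/4
(p1 → (p1 → p2)) → ((p2 → p1) → (p1 → p2)) = 1/4 → 1/4 = 1
((p2 → p1) → p1) → ((p1 → (p1 → p2)) → ((p2 → p1) → (p1 → p2))) = 1 → 1 = 1
and checking the remaining 24 assignments likewise gives ≥ 1 in every case.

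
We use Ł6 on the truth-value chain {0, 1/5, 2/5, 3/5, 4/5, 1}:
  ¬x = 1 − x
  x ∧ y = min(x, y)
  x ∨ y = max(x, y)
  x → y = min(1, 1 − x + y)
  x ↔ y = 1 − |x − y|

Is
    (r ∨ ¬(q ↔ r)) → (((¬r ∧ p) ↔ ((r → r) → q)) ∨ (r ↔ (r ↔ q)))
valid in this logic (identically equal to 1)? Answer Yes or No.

Counterexample: take p = 0, q = 1/5, r = 1.
q ↔ r = 1/5 ↔ 1 = 1/5
¬(q ↔ r) = ¬1/5 = 4/5
r ∨ ¬(q ↔ r) = 1 ∨ 4/5 = 1
¬r = ¬1 = 0
¬r ∧ p = 0 ∧ 0 = 0
r → r = 1 → 1 = 1
(r → r) → q = 1 → 1/5 = 1/5
(¬r ∧ p) ↔ ((r → r) → q) = 0 ↔ 1/5 = 4/5
r ↔ q = 1 ↔ 1/5 = 1/5
r ↔ (r ↔ q) = 1 ↔ 1/5 = 1/5
((¬r ∧ p) ↔ ((r → r) → q)) ∨ (r ↔ (r ↔ q)) = 4/5 ∨ 1/5 = 4/5
(r ∨ ¬(q ↔ r)) → (((¬r ∧ p) ↔ ((r → r) → q)) ∨ (r ↔ (r ↔ q))) = 1 → 4/5 = 4/5
This gives 4/5 ≠ 1.

No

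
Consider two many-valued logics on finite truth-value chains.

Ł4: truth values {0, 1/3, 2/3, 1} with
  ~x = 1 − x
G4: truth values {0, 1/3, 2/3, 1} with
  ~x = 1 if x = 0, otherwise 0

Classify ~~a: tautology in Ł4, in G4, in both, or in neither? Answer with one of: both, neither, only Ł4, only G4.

In Ł4: at a = 0 the value is 0 — not a tautology.
In G4: at a = 0 the value is 0 — not a tautology.

neither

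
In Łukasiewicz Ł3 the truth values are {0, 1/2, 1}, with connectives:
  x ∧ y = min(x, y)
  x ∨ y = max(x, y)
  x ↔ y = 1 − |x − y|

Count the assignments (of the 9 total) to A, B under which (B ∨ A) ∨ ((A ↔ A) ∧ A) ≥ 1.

5

A = 0, B = 0 ↦ 0  <
A = 0, B = 1/2 ↦ 1/2  <
A = 0, B = 1 ↦ 1  ≥
A = 1/2, B = 0 ↦ 1/2  <
A = 1/2, B = 1/2 ↦ 1/2  <
A = 1/2, B = 1 ↦ 1  ≥
A = 1, B = 0 ↦ 1  ≥
A = 1, B = 1/2 ↦ 1  ≥
A = 1, B = 1 ↦ 1  ≥
So 5 of the 9 assignments meet the threshold.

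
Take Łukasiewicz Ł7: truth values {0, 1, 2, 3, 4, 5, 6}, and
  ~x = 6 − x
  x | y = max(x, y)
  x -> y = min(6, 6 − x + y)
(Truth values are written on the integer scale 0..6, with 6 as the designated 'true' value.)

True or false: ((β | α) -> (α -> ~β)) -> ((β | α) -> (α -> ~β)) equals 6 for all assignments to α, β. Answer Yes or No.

At α = 0, β = 1, for instance:
β | α = 1 | 0 = 1
~β = ~1 = 5
α -> ~β = 0 -> 5 = 6
(β | α) -> (α -> ~β) = 1 -> 6 = 6
((β | α) -> (α -> ~β)) -> ((β | α) -> (α -> ~β)) = 6 -> 6 = 6
and checking the remaining 48 assignments likewise gives ≥ 6 in every case.

Yes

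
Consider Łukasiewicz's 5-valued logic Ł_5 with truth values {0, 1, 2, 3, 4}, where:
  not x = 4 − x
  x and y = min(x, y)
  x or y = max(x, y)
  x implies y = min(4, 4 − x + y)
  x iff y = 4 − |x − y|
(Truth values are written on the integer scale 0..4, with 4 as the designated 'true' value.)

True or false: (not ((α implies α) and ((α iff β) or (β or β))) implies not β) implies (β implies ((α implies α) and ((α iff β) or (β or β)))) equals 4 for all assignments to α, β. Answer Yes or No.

At α = 0, β = 2, for instance:
α implies α = 0 implies 0 = 4
α iff β = 0 iff 2 = 2
β or β = 2 or 2 = 2
(α iff β) or (β or β) = 2 or 2 = 2
(α implies α) and ((α iff β) or (β or β)) = 4 and 2 = 2
not ((α implies α) and ((α iff β) or (β or β))) = not 2 = 2
not β = not 2 = 2
not ((α implies α) and ((α iff β) or (β or β))) implies not β = 2 implies 2 = 4
β implies ((α implies α) and ((α iff β) or (β or β))) = 2 implies 2 = 4
(not ((α implies α) and ((α iff β) or (β or β))) implies not β) implies (β implies ((α implies α) and ((α iff β) or (β or β)))) = 4 implies 4 = 4
and checking the remaining 24 assignments likewise gives ≥ 4 in every case.

Yes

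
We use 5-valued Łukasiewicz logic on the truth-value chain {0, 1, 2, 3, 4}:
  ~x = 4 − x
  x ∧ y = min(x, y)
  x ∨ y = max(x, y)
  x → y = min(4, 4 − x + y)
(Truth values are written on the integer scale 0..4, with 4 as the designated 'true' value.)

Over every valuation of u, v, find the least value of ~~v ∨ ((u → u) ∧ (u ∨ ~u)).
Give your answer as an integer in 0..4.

Take u = 2, v = 0:
~v = ~0 = 4
~~v = ~4 = 0
u → u = 2 → 2 = 4
~u = ~2 = 2
u ∨ ~u = 2 ∨ 2 = 2
(u → u) ∧ (u ∨ ~u) = 4 ∧ 2 = 2
~~v ∨ ((u → u) ∧ (u ∨ ~u)) = 0 ∨ 2 = 2
No assignment yields a value below 2, so this is the minimum.

2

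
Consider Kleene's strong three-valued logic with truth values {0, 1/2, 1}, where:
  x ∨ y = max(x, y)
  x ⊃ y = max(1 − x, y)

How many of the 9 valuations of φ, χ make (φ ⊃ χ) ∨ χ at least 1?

φ = 0, χ = 0 ↦ 1  ≥
φ = 0, χ = 1/2 ↦ 1  ≥
φ = 0, χ = 1 ↦ 1  ≥
φ = 1/2, χ = 0 ↦ 1/2  <
φ = 1/2, χ = 1/2 ↦ 1/2  <
φ = 1/2, χ = 1 ↦ 1  ≥
φ = 1, χ = 0 ↦ 0  <
φ = 1, χ = 1/2 ↦ 1/2  <
φ = 1, χ = 1 ↦ 1  ≥
So 5 of the 9 assignments meet the threshold.

5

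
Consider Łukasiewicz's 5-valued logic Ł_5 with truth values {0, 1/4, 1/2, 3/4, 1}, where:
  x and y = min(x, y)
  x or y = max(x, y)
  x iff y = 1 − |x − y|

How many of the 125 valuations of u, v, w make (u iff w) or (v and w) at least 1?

29

value 1: 29 assignments (counts)
value 3/4: 46 assignments
value 1/2: 29 assignments
value 1/4: 15 assignments
value 0: 6 assignments
So 29 of the 125 assignments meet the threshold.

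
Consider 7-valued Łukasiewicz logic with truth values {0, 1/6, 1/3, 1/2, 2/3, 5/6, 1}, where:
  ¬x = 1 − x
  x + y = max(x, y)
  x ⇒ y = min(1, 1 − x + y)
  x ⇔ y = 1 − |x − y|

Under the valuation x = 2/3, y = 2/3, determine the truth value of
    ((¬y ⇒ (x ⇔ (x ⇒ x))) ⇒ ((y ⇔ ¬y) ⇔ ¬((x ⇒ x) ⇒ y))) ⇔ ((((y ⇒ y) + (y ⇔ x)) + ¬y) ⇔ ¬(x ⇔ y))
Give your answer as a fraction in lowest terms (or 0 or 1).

¬y = ¬2/3 = 1/3
x ⇒ x = 2/3 ⇒ 2/3 = 1
x ⇔ (x ⇒ x) = 2/3 ⇔ 1 = 2/3
¬y ⇒ (x ⇔ (x ⇒ x)) = 1/3 ⇒ 2/3 = 1
¬y = ¬2/3 = 1/3
y ⇔ ¬y = 2/3 ⇔ 1/3 = 2/3
x ⇒ x = 2/3 ⇒ 2/3 = 1
(x ⇒ x) ⇒ y = 1 ⇒ 2/3 = 2/3
¬((x ⇒ x) ⇒ y) = ¬2/3 = 1/3
(y ⇔ ¬y) ⇔ ¬((x ⇒ x) ⇒ y) = 2/3 ⇔ 1/3 = 2/3
(¬y ⇒ (x ⇔ (x ⇒ x))) ⇒ ((y ⇔ ¬y) ⇔ ¬((x ⇒ x) ⇒ y)) = 1 ⇒ 2/3 = 2/3
y ⇒ y = 2/3 ⇒ 2/3 = 1
y ⇔ x = 2/3 ⇔ 2/3 = 1
(y ⇒ y) + (y ⇔ x) = 1 + 1 = 1
¬y = ¬2/3 = 1/3
((y ⇒ y) + (y ⇔ x)) + ¬y = 1 + 1/3 = 1
x ⇔ y = 2/3 ⇔ 2/3 = 1
¬(x ⇔ y) = ¬1 = 0
(((y ⇒ y) + (y ⇔ x)) + ¬y) ⇔ ¬(x ⇔ y) = 1 ⇔ 0 = 0
((¬y ⇒ (x ⇔ (x ⇒ x))) ⇒ ((y ⇔ ¬y) ⇔ ¬((x ⇒ x) ⇒ y))) ⇔ ((((y ⇒ y) + (y ⇔ x)) + ¬y) ⇔ ¬(x ⇔ y)) = 2/3 ⇔ 0 = 1/3

1/3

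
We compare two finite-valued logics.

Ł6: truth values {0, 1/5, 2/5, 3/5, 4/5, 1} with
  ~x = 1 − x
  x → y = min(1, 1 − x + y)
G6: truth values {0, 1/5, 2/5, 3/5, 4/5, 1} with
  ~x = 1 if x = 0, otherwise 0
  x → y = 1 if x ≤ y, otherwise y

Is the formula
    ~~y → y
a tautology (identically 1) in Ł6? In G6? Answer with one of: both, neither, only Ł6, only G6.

In Ł6: every assignment gives 1 — tautology.
In G6: at y = 1/5 the value is 1/5 — not a tautology.

only Ł6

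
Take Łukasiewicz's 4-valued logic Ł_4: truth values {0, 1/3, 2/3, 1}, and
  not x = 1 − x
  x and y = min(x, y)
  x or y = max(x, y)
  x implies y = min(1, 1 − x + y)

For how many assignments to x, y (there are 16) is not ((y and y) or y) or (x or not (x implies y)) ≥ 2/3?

x = 0, y = 0 ↦ 1  ≥
x = 0, y = 1/3 ↦ 2/3  ≥
x = 0, y = 2/3 ↦ 1/3  <
x = 0, y = 1 ↦ 0  <
x = 1/3, y = 0 ↦ 1  ≥
x = 1/3, y = 1/3 ↦ 2/3  ≥
x = 1/3, y = 2/3 ↦ 1/3  <
x = 1/3, y = 1 ↦ 1/3  <
x = 2/3, y = 0 ↦ 1  ≥
x = 2/3, y = 1/3 ↦ 2/3  ≥
x = 2/3, y = 2/3 ↦ 2/3  ≥
x = 2/3, y = 1 ↦ 2/3  ≥
x = 1, y = 0 ↦ 1  ≥
x = 1, y = 1/3 ↦ 1  ≥
x = 1, y = 2/3 ↦ 1  ≥
x = 1, y = 1 ↦ 1  ≥
So 12 of the 16 assignments meet the threshold.

12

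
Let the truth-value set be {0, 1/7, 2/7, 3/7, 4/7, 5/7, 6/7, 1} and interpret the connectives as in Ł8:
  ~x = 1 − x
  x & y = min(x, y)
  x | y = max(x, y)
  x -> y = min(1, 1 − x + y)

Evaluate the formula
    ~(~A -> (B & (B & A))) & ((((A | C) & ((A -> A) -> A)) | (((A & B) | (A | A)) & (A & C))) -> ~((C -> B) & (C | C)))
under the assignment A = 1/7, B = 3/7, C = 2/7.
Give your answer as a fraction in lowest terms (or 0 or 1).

~A = ~1/7 = 6/7
B & A = 3/7 & 1/7 = 1/7
B & (B & A) = 3/7 & 1/7 = 1/7
~A -> (B & (B & A)) = 6/7 -> 1/7 = 2/7
~(~A -> (B & (B & A))) = ~2/7 = 5/7
A | C = 1/7 | 2/7 = 2/7
A -> A = 1/7 -> 1/7 = 1
(A -> A) -> A = 1 -> 1/7 = 1/7
(A | C) & ((A -> A) -> A) = 2/7 & 1/7 = 1/7
A & B = 1/7 & 3/7 = 1/7
A | A = 1/7 | 1/7 = 1/7
(A & B) | (A | A) = 1/7 | 1/7 = 1/7
A & C = 1/7 & 2/7 = 1/7
((A & B) | (A | A)) & (A & C) = 1/7 & 1/7 = 1/7
((A | C) & ((A -> A) -> A)) | (((A & B) | (A | A)) & (A & C)) = 1/7 | 1/7 = 1/7
C -> B = 2/7 -> 3/7 = 1
C | C = 2/7 | 2/7 = 2/7
(C -> B) & (C | C) = 1 & 2/7 = 2/7
~((C -> B) & (C | C)) = ~2/7 = 5/7
(((A | C) & ((A -> A) -> A)) | (((A & B) | (A | A)) & (A & C))) -> ~((C -> B) & (C | C)) = 1/7 -> 5/7 = 1
~(~A -> (B & (B & A))) & ((((A | C) & ((A -> A) -> A)) | (((A & B) | (A | A)) & (A & C))) -> ~((C -> B) & (C | C))) = 5/7 & 1 = 5/7

5/7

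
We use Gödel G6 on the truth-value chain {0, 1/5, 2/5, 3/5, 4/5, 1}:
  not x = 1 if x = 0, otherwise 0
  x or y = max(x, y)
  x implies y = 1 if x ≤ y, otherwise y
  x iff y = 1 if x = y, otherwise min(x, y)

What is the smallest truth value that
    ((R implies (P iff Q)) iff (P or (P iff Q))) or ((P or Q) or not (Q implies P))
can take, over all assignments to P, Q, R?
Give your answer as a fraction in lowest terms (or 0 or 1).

1/5

Take P = 1/5, Q = 0, R = 0:
P iff Q = 1/5 iff 0 = 0
R implies (P iff Q) = 0 implies 0 = 1
P iff Q = 1/5 iff 0 = 0
P or (P iff Q) = 1/5 or 0 = 1/5
(R implies (P iff Q)) iff (P or (P iff Q)) = 1 iff 1/5 = 1/5
P or Q = 1/5 or 0 = 1/5
Q implies P = 0 implies 1/5 = 1
not (Q implies P) = not 1 = 0
(P or Q) or not (Q implies P) = 1/5 or 0 = 1/5
((R implies (P iff Q)) iff (P or (P iff Q))) or ((P or Q) or not (Q implies P)) = 1/5 or 1/5 = 1/5
No assignment yields a value below 1/5, so this is the minimum.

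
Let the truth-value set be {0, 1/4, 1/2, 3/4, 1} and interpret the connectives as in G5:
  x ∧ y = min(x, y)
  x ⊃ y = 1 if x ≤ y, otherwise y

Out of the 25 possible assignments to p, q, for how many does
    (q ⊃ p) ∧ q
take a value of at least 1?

1

value 1: 1 assignment (counts)
value 3/4: 3 assignments
value 1/2: 5 assignments
value 1/4: 7 assignments
value 0: 9 assignments
So 1 of the 25 assignments meets the threshold.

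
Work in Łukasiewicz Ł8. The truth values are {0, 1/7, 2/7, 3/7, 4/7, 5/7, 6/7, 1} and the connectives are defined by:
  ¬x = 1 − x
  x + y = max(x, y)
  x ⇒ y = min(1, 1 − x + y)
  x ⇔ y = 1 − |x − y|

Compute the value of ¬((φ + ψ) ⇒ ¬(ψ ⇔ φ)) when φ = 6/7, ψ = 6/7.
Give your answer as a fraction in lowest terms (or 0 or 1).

6/7

φ + ψ = 6/7 + 6/7 = 6/7
ψ ⇔ φ = 6/7 ⇔ 6/7 = 1
¬(ψ ⇔ φ) = ¬1 = 0
(φ + ψ) ⇒ ¬(ψ ⇔ φ) = 6/7 ⇒ 0 = 1/7
¬((φ + ψ) ⇒ ¬(ψ ⇔ φ)) = ¬1/7 = 6/7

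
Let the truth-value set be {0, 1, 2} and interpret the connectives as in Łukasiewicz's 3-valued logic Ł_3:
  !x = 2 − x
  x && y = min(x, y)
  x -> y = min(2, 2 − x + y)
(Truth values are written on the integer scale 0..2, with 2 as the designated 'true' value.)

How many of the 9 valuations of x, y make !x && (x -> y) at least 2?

x = 0, y = 0 ↦ 2  ≥
x = 0, y = 1 ↦ 2  ≥
x = 0, y = 2 ↦ 2  ≥
x = 1, y = 0 ↦ 1  <
x = 1, y = 1 ↦ 1  <
x = 1, y = 2 ↦ 1  <
x = 2, y = 0 ↦ 0  <
x = 2, y = 1 ↦ 0  <
x = 2, y = 2 ↦ 0  <
So 3 of the 9 assignments meet the threshold.

3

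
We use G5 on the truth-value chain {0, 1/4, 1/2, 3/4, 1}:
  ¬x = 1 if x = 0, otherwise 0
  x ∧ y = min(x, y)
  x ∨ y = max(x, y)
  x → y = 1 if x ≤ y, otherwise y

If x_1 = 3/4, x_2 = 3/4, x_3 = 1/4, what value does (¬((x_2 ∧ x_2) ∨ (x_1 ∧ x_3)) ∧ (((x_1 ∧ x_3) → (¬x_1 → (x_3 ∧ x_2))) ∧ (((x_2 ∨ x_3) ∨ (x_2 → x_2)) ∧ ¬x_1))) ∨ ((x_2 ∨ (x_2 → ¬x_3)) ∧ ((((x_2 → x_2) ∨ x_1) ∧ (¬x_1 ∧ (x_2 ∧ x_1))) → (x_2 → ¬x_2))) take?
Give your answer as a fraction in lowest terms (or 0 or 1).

x_2 ∧ x_2 = 3/4 ∧ 3/4 = 3/4
x_1 ∧ x_3 = 3/4 ∧ 1/4 = 1/4
(x_2 ∧ x_2) ∨ (x_1 ∧ x_3) = 3/4 ∨ 1/4 = 3/4
¬((x_2 ∧ x_2) ∨ (x_1 ∧ x_3)) = ¬3/4 = 0
x_1 ∧ x_3 = 3/4 ∧ 1/4 = 1/4
¬x_1 = ¬3/4 = 0
x_3 ∧ x_2 = 1/4 ∧ 3/4 = 1/4
¬x_1 → (x_3 ∧ x_2) = 0 → 1/4 = 1
(x_1 ∧ x_3) → (¬x_1 → (x_3 ∧ x_2)) = 1/4 → 1 = 1
x_2 ∨ x_3 = 3/4 ∨ 1/4 = 3/4
x_2 → x_2 = 3/4 → 3/4 = 1
(x_2 ∨ x_3) ∨ (x_2 → x_2) = 3/4 ∨ 1 = 1
¬x_1 = ¬3/4 = 0
((x_2 ∨ x_3) ∨ (x_2 → x_2)) ∧ ¬x_1 = 1 ∧ 0 = 0
((x_1 ∧ x_3) → (¬x_1 → (x_3 ∧ x_2))) ∧ (((x_2 ∨ x_3) ∨ (x_2 → x_2)) ∧ ¬x_1) = 1 ∧ 0 = 0
¬((x_2 ∧ x_2) ∨ (x_1 ∧ x_3)) ∧ (((x_1 ∧ x_3) → (¬x_1 → (x_3 ∧ x_2))) ∧ (((x_2 ∨ x_3) ∨ (x_2 → x_2)) ∧ ¬x_1)) = 0 ∧ 0 = 0
¬x_3 = ¬1/4 = 0
x_2 → ¬x_3 = 3/4 → 0 = 0
x_2 ∨ (x_2 → ¬x_3) = 3/4 ∨ 0 = 3/4
x_2 → x_2 = 3/4 → 3/4 = 1
(x_2 → x_2) ∨ x_1 = 1 ∨ 3/4 = 1
¬x_1 = ¬3/4 = 0
x_2 ∧ x_1 = 3/4 ∧ 3/4 = 3/4
¬x_1 ∧ (x_2 ∧ x_1) = 0 ∧ 3/4 = 0
((x_2 → x_2) ∨ x_1) ∧ (¬x_1 ∧ (x_2 ∧ x_1)) = 1 ∧ 0 = 0
¬x_2 = ¬3/4 = 0
x_2 → ¬x_2 = 3/4 → 0 = 0
(((x_2 → x_2) ∨ x_1) ∧ (¬x_1 ∧ (x_2 ∧ x_1))) → (x_2 → ¬x_2) = 0 → 0 = 1
(x_2 ∨ (x_2 → ¬x_3)) ∧ ((((x_2 → x_2) ∨ x_1) ∧ (¬x_1 ∧ (x_2 ∧ x_1))) → (x_2 → ¬x_2)) = 3/4 ∧ 1 = 3/4
(¬((x_2 ∧ x_2) ∨ (x_1 ∧ x_3)) ∧ (((x_1 ∧ x_3) → (¬x_1 → (x_3 ∧ x_2))) ∧ (((x_2 ∨ x_3) ∨ (x_2 → x_2)) ∧ ¬x_1))) ∨ ((x_2 ∨ (x_2 → ¬x_3)) ∧ ((((x_2 → x_2) ∨ x_1) ∧ (¬x_1 ∧ (x_2 ∧ x_1))) → (x_2 → ¬x_2))) = 0 ∨ 3/4 = 3/4

3/4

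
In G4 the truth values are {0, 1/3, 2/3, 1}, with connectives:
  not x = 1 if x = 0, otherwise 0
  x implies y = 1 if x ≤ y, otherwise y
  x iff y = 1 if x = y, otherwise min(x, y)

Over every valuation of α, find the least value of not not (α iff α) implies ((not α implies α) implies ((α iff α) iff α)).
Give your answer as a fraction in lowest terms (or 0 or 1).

1/3

Take α = 1/3:
α iff α = 1/3 iff 1/3 = 1
not (α iff α) = not 1 = 0
not not (α iff α) = not 0 = 1
not α = not 1/3 = 0
not α implies α = 0 implies 1/3 = 1
α iff α = 1/3 iff 1/3 = 1
(α iff α) iff α = 1 iff 1/3 = 1/3
(not α implies α) implies ((α iff α) iff α) = 1 implies 1/3 = 1/3
not not (α iff α) implies ((not α implies α) implies ((α iff α) iff α)) = 1 implies 1/3 = 1/3
No assignment yields a value below 1/3, so this is the minimum.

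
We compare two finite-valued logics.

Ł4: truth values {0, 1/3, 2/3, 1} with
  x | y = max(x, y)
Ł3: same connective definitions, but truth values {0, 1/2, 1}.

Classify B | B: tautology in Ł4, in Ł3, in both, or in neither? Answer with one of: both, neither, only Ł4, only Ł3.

In Ł4: at B = 0 the value is 0 — not a tautology.
In Ł3: at B = 0 the value is 0 — not a tautology.

neither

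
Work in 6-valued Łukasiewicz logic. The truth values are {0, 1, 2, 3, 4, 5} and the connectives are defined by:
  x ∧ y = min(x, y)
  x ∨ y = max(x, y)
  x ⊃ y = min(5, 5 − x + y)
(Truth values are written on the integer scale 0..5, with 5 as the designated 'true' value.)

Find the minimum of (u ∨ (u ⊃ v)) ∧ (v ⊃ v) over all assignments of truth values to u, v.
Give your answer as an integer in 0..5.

3

Take u = 2, v = 0:
u ⊃ v = 2 ⊃ 0 = 3
u ∨ (u ⊃ v) = 2 ∨ 3 = 3
v ⊃ v = 0 ⊃ 0 = 5
(u ∨ (u ⊃ v)) ∧ (v ⊃ v) = 3 ∧ 5 = 3
No assignment yields a value below 3, so this is the minimum.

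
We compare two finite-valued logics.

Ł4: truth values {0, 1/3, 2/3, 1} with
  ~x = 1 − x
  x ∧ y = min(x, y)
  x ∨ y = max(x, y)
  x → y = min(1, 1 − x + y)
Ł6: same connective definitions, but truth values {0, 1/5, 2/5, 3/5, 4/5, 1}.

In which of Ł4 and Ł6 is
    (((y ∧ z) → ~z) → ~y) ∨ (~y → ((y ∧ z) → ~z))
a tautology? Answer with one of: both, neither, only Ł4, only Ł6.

both

In Ł4: every assignment gives 1 — tautology.
In Ł6: every assignment gives 1 — tautology.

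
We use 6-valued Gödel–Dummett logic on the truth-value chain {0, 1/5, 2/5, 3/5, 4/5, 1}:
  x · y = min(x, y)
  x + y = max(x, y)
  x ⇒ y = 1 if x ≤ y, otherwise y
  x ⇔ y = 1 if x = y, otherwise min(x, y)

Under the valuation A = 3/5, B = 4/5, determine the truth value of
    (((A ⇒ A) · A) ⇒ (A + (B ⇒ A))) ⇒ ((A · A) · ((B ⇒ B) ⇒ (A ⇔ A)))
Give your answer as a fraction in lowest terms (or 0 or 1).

3/5

A ⇒ A = 3/5 ⇒ 3/5 = 1
(A ⇒ A) · A = 1 · 3/5 = 3/5
B ⇒ A = 4/5 ⇒ 3/5 = 3/5
A + (B ⇒ A) = 3/5 + 3/5 = 3/5
((A ⇒ A) · A) ⇒ (A + (B ⇒ A)) = 3/5 ⇒ 3/5 = 1
A · A = 3/5 · 3/5 = 3/5
B ⇒ B = 4/5 ⇒ 4/5 = 1
A ⇔ A = 3/5 ⇔ 3/5 = 1
(B ⇒ B) ⇒ (A ⇔ A) = 1 ⇒ 1 = 1
(A · A) · ((B ⇒ B) ⇒ (A ⇔ A)) = 3/5 · 1 = 3/5
(((A ⇒ A) · A) ⇒ (A + (B ⇒ A))) ⇒ ((A · A) · ((B ⇒ B) ⇒ (A ⇔ A))) = 1 ⇒ 3/5 = 3/5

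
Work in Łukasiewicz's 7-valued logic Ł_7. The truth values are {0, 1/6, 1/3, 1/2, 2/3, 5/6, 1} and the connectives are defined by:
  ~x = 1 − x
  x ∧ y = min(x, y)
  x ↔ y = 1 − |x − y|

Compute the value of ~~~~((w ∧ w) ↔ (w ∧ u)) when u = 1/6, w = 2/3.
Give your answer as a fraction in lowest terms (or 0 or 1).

w ∧ w = 2/3 ∧ 2/3 = 2/3
w ∧ u = 2/3 ∧ 1/6 = 1/6
(w ∧ w) ↔ (w ∧ u) = 2/3 ↔ 1/6 = 1/2
~((w ∧ w) ↔ (w ∧ u)) = ~1/2 = 1/2
~~((w ∧ w) ↔ (w ∧ u)) = ~1/2 = 1/2
~~~((w ∧ w) ↔ (w ∧ u)) = ~1/2 = 1/2
~~~~((w ∧ w) ↔ (w ∧ u)) = ~1/2 = 1/2

1/2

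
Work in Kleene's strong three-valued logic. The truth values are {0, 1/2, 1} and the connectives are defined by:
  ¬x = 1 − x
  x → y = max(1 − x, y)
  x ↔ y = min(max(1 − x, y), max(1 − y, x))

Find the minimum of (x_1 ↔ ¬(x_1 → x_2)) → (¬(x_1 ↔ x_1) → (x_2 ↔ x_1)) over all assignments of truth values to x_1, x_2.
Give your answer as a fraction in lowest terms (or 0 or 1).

Take x_1 = 1/2, x_2 = 0:
x_1 → x_2 = 1/2 → 0 = 1/2
¬(x_1 → x_2) = ¬1/2 = 1/2
x_1 ↔ ¬(x_1 → x_2) = 1/2 ↔ 1/2 = 1/2
x_1 ↔ x_1 = 1/2 ↔ 1/2 = 1/2
¬(x_1 ↔ x_1) = ¬1/2 = 1/2
x_2 ↔ x_1 = 0 ↔ 1/2 = 1/2
¬(x_1 ↔ x_1) → (x_2 ↔ x_1) = 1/2 → 1/2 = 1/2
(x_1 ↔ ¬(x_1 → x_2)) → (¬(x_1 ↔ x_1) → (x_2 ↔ x_1)) = 1/2 → 1/2 = 1/2
No assignment yields a value below 1/2, so this is the minimum.

1/2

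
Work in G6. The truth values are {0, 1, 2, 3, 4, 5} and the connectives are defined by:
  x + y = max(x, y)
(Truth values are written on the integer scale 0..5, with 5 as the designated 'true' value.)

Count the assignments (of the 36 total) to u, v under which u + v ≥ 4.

20

value 5: 11 assignments (counts)
value 4: 9 assignments (counts)
value 3: 7 assignments
value 2: 5 assignments
value 1: 3 assignments
value 0: 1 assignment
So 20 of the 36 assignments meet the threshold.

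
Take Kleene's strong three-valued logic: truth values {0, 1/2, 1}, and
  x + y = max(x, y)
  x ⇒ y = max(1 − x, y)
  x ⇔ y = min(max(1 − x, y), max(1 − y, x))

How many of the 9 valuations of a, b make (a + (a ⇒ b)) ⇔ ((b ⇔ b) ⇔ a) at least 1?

a = 0, b = 0 ↦ 0  <
a = 0, b = 1/2 ↦ 1/2  <
a = 0, b = 1 ↦ 0  <
a = 1/2, b = 0 ↦ 1/2  <
a = 1/2, b = 1/2 ↦ 1/2  <
a = 1/2, b = 1 ↦ 1/2  <
a = 1, b = 0 ↦ 1  ≥
a = 1, b = 1/2 ↦ 1/2  <
a = 1, b = 1 ↦ 1  ≥
So 2 of the 9 assignments meet the threshold.

2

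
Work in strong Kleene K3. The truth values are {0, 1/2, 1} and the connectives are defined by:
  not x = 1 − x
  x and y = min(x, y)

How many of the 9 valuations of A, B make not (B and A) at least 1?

5

A = 0, B = 0 ↦ 1  ≥
A = 0, B = 1/2 ↦ 1  ≥
A = 0, B = 1 ↦ 1  ≥
A = 1/2, B = 0 ↦ 1  ≥
A = 1/2, B = 1/2 ↦ 1/2  <
A = 1/2, B = 1 ↦ 1/2  <
A = 1, B = 0 ↦ 1  ≥
A = 1, B = 1/2 ↦ 1/2  <
A = 1, B = 1 ↦ 0  <
So 5 of the 9 assignments meet the threshold.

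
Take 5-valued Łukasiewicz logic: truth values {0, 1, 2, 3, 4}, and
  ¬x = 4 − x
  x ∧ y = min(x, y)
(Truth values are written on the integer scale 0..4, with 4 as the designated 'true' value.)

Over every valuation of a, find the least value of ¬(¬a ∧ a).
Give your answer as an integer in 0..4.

2

Take a = 2:
¬a = ¬2 = 2
¬a ∧ a = 2 ∧ 2 = 2
¬(¬a ∧ a) = ¬2 = 2
No assignment yields a value below 2, so this is the minimum.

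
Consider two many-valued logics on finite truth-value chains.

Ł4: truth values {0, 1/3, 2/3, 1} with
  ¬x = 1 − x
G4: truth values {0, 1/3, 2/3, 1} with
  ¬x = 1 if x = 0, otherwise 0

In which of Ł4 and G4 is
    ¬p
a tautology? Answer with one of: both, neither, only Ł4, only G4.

neither

In Ł4: at p = 1/3 the value is 2/3 — not a tautology.
In G4: at p = 1/3 the value is 0 — not a tautology.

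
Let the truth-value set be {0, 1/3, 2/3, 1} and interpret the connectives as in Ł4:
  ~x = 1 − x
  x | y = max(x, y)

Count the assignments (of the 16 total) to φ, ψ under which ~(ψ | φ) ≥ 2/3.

φ = 0, ψ = 0 ↦ 1  ≥
φ = 0, ψ = 1/3 ↦ 2/3  ≥
φ = 0, ψ = 2/3 ↦ 1/3  <
φ = 0, ψ = 1 ↦ 0  <
φ = 1/3, ψ = 0 ↦ 2/3  ≥
φ = 1/3, ψ = 1/3 ↦ 2/3  ≥
φ = 1/3, ψ = 2/3 ↦ 1/3  <
φ = 1/3, ψ = 1 ↦ 0  <
φ = 2/3, ψ = 0 ↦ 1/3  <
φ = 2/3, ψ = 1/3 ↦ 1/3  <
φ = 2/3, ψ = 2/3 ↦ 1/3  <
φ = 2/3, ψ = 1 ↦ 0  <
φ = 1, ψ = 0 ↦ 0  <
φ = 1, ψ = 1/3 ↦ 0  <
φ = 1, ψ = 2/3 ↦ 0  <
φ = 1, ψ = 1 ↦ 0  <
So 4 of the 16 assignments meet the threshold.

4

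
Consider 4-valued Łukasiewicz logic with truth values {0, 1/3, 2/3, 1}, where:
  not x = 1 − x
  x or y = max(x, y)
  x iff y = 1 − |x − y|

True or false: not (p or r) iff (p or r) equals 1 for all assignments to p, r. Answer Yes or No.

No

Counterexample: take p = 0, r = 0.
p or r = 0 or 0 = 0
not (p or r) = not 0 = 1
p or r = 0 or 0 = 0
not (p or r) iff (p or r) = 1 iff 0 = 0
This gives 0 ≠ 1.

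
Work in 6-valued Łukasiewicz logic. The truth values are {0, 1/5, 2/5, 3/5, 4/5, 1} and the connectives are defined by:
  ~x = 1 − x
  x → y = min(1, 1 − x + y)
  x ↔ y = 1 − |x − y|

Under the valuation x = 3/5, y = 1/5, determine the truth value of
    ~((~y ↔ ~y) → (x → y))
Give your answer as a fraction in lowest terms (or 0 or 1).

2/5

~y = ~1/5 = 4/5
~y = ~1/5 = 4/5
~y ↔ ~y = 4/5 ↔ 4/5 = 1
x → y = 3/5 → 1/5 = 3/5
(~y ↔ ~y) → (x → y) = 1 → 3/5 = 3/5
~((~y ↔ ~y) → (x → y)) = ~3/5 = 2/5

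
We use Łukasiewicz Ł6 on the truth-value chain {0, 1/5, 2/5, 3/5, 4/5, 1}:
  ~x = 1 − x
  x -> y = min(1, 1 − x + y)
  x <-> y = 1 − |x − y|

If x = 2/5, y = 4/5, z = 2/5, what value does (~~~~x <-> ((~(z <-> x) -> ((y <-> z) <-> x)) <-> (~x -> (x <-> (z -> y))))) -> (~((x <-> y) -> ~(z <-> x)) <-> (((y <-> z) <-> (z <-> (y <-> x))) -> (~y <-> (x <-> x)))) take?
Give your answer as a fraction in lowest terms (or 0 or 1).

~x = ~2/5 = 3/5
~~x = ~3/5 = 2/5
~~~x = ~2/5 = 3/5
~~~~x = ~3/5 = 2/5
z <-> x = 2/5 <-> 2/5 = 1
~(z <-> x) = ~1 = 0
y <-> z = 4/5 <-> 2/5 = 3/5
(y <-> z) <-> x = 3/5 <-> 2/5 = 4/5
~(z <-> x) -> ((y <-> z) <-> x) = 0 -> 4/5 = 1
~x = ~2/5 = 3/5
z -> y = 2/5 -> 4/5 = 1
x <-> (z -> y) = 2/5 <-> 1 = 2/5
~x -> (x <-> (z -> y)) = 3/5 -> 2/5 = 4/5
(~(z <-> x) -> ((y <-> z) <-> x)) <-> (~x -> (x <-> (z -> y))) = 1 <-> 4/5 = 4/5
~~~~x <-> ((~(z <-> x) -> ((y <-> z) <-> x)) <-> (~x -> (x <-> (z -> y)))) = 2/5 <-> 4/5 = 3/5
x <-> y = 2/5 <-> 4/5 = 3/5
z <-> x = 2/5 <-> 2/5 = 1
~(z <-> x) = ~1 = 0
(x <-> y) -> ~(z <-> x) = 3/5 -> 0 = 2/5
~((x <-> y) -> ~(z <-> x)) = ~2/5 = 3/5
y <-> z = 4/5 <-> 2/5 = 3/5
y <-> x = 4/5 <-> 2/5 = 3/5
z <-> (y <-> x) = 2/5 <-> 3/5 = 4/5
(y <-> z) <-> (z <-> (y <-> x)) = 3/5 <-> 4/5 = 4/5
~y = ~4/5 = 1/5
x <-> x = 2/5 <-> 2/5 = 1
~y <-> (x <-> x) = 1/5 <-> 1 = 1/5
((y <-> z) <-> (z <-> (y <-> x))) -> (~y <-> (x <-> x)) = 4/5 -> 1/5 = 2/5
~((x <-> y) -> ~(z <-> x)) <-> (((y <-> z) <-> (z <-> (y <-> x))) -> (~y <-> (x <-> x))) = 3/5 <-> 2/5 = 4/5
(~~~~x <-> ((~(z <-> x) -> ((y <-> z) <-> x)) <-> (~x -> (x <-> (z -> y))))) -> (~((x <-> y) -> ~(z <-> x)) <-> (((y <-> z) <-> (z <-> (y <-> x))) -> (~y <-> (x <-> x)))) = 3/5 -> 4/5 = 1

1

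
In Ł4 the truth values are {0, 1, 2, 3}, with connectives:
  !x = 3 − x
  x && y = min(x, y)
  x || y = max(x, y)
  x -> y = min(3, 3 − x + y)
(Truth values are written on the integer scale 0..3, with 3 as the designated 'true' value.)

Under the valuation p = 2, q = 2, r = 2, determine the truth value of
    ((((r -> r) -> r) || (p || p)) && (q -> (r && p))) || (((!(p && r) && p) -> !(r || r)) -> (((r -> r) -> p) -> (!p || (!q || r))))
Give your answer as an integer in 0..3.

3

r -> r = 2 -> 2 = 3
(r -> r) -> r = 3 -> 2 = 2
p || p = 2 || 2 = 2
((r -> r) -> r) || (p || p) = 2 || 2 = 2
r && p = 2 && 2 = 2
q -> (r && p) = 2 -> 2 = 3
(((r -> r) -> r) || (p || p)) && (q -> (r && p)) = 2 && 3 = 2
p && r = 2 && 2 = 2
!(p && r) = !2 = 1
!(p && r) && p = 1 && 2 = 1
r || r = 2 || 2 = 2
!(r || r) = !2 = 1
(!(p && r) && p) -> !(r || r) = 1 -> 1 = 3
r -> r = 2 -> 2 = 3
(r -> r) -> p = 3 -> 2 = 2
!p = !2 = 1
!q = !2 = 1
!q || r = 1 || 2 = 2
!p || (!q || r) = 1 || 2 = 2
((r -> r) -> p) -> (!p || (!q || r)) = 2 -> 2 = 3
((!(p && r) && p) -> !(r || r)) -> (((r -> r) -> p) -> (!p || (!q || r))) = 3 -> 3 = 3
((((r -> r) -> r) || (p || p)) && (q -> (r && p))) || (((!(p && r) && p) -> !(r || r)) -> (((r -> r) -> p) -> (!p || (!q || r)))) = 2 || 3 = 3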